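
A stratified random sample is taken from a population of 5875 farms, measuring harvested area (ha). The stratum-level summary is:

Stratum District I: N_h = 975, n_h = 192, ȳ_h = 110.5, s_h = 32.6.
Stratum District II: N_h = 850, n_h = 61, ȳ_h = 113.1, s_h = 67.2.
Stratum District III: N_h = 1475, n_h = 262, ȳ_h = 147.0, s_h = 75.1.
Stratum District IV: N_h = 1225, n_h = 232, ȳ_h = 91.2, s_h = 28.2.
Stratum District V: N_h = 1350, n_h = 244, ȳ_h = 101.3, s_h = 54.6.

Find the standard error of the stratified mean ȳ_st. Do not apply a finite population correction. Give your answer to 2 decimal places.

SE(ȳ_st) ≈ 1.96

V̂(ȳ_st) = Σ W_h² s_h²/n_h, with W_h = N_h/N and N = 5875:
  stratum District I: (975/5875)²·32.6²/192 = 0.15245
  stratum District II: (850/5875)²·67.2²/61 = 1.54964
  stratum District III: (1475/5875)²·75.1²/262 = 1.3569
  stratum District IV: (1225/5875)²·28.2²/232 = 0.149028
  stratum District V: (1350/5875)²·54.6²/244 = 0.64513
V̂(ȳ_st) = 3.85314
SE(ȳ_st) = √3.85314 = 1.96294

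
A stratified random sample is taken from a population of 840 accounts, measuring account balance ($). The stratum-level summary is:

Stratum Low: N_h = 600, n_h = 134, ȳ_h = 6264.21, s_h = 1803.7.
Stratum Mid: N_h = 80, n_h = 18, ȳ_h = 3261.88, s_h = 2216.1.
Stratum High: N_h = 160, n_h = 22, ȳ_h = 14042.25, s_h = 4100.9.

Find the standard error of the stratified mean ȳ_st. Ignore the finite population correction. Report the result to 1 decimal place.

V̂(ȳ_st) = Σ W_h² s_h²/n_h, with W_h = N_h/N and N = 840:
  stratum Low: (600/840)²·1803.7²/134 = 12387
  stratum Mid: (80/840)²·2216.1²/18 = 2474.73
  stratum High: (160/840)²·4100.9²/22 = 27734.3
V̂(ȳ_st) = 42596.1
SE(ȳ_st) = √42596.1 = 206.388

SE(ȳ_st) ≈ 206.4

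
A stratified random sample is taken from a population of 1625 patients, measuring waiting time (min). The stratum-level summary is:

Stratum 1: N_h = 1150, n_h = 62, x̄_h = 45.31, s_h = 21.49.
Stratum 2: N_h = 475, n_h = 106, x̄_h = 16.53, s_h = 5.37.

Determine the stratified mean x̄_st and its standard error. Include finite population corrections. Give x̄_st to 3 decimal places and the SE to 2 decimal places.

x̄_st = Σ W_h x̄_h = (1150·45.31 + 475·16.53)/1625 = 36.89738
V̂(x̄_st) = Σ W_h² (1 − n_h/N_h) s_h²/n_h, with W_h = N_h/N and N = 1625:
  stratum 1: (1150/1625)²·(1 − 62/1150)·21.49²/62 = 3.5294
  stratum 2: (475/1625)²·(1 − 106/475)·5.37²/106 = 0.0180574
V̂(x̄_st) = 3.54746
SE(x̄_st) = √3.54746 = 1.88347

x̄_st ≈ 36.897, SE ≈ 1.88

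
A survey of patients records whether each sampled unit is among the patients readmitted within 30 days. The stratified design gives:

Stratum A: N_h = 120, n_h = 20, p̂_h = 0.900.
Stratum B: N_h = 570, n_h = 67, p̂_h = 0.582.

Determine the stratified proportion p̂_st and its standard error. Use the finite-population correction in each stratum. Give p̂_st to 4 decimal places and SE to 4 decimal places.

N = 690; stratum weights W_h = N_h/N.
p̂_st = Σ W_h p̂_h = (120·0.900 + 570·0.582)/690 = 0.63730
V̂(p̂_st) = Σ W_h² (1 − n_h/N_h) p̂_h(1−p̂_h)/(n_h−1):
  stratum A: (120/690)²·(1 − 20/120)·0.900·0.100/19 = 0.000119391
  stratum B: (570/690)²·(1 − 67/570)·0.582·0.418/66 = 0.00221973
V̂(p̂_st) = 0.00233912; SE = √V̂ = 0.0483645

p̂_st ≈ 0.6373, SE ≈ 0.0484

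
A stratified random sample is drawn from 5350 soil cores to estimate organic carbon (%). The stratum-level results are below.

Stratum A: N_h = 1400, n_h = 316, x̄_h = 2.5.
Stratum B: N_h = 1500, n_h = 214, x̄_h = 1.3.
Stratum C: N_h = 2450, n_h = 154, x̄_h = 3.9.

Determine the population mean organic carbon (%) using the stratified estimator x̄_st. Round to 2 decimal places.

N = Σ N_h = 5350. Stratum weights W_h = N_h/N.
x̄_st = (1400·2.5 + 1500·1.3 + 2450·3.9) / 5350 = 2.8047

x̄_st ≈ 2.80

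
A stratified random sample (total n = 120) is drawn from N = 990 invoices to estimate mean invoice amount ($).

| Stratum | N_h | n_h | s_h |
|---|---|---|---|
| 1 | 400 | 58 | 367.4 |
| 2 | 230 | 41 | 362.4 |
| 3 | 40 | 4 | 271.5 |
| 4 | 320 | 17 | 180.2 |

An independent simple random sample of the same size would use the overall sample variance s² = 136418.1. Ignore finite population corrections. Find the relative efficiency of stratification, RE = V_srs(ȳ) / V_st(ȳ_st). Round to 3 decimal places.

V̂(ȳ_st) = Σ W_h² s_h²/n_h, with W_h = N_h/N and N = 990:
  stratum 1: (400/990)²·367.4²/58 = 379.927
  stratum 2: (230/990)²·362.4²/41 = 172.893
  stratum 3: (40/990)²·271.5²/4 = 30.0836
  stratum 4: (320/990)²·180.2²/17 = 199.568
V_st = 782.471
V_srs = s²/n = 136418.1/120 = 1136.82
Relative efficiency = V_srs / V_st = 1136.82/782.471 = 1.4529

RE ≈ 1.453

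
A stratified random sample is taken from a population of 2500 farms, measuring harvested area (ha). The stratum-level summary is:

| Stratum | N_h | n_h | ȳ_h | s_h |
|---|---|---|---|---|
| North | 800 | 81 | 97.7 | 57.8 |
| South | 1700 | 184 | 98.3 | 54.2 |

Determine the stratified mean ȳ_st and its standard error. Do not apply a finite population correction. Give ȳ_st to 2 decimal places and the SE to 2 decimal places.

ȳ_st ≈ 98.11, SE ≈ 3.41

ȳ_st = Σ W_h ȳ_h = (800·97.7 + 1700·98.3)/2500 = 98.10800
V̂(ȳ_st) = Σ W_h² s_h²/n_h, with W_h = N_h/N and N = 2500:
  stratum North: (800/2500)²·57.8²/81 = 4.22348
  stratum South: (1700/2500)²·54.2²/184 = 7.38242
V̂(ȳ_st) = 11.6059
SE(ȳ_st) = √11.6059 = 3.40674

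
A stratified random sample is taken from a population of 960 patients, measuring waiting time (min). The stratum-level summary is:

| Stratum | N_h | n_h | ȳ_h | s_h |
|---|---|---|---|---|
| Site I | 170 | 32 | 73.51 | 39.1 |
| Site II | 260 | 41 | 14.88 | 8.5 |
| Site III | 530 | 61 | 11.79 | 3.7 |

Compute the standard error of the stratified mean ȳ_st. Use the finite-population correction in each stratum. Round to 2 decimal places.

SE(ȳ_st) ≈ 1.18

V̂(ȳ_st) = Σ W_h² (1 − n_h/N_h) s_h²/n_h, with W_h = N_h/N and N = 960:
  stratum Site I: (170/960)²·(1 − 32/170)·39.1²/32 = 1.21616
  stratum Site II: (260/960)²·(1 − 41/260)·8.5²/41 = 0.108875
  stratum Site III: (530/960)²·(1 − 61/530)·3.7²/61 = 0.0605313
V̂(ȳ_st) = 1.38556
SE(ȳ_st) = √1.38556 = 1.1771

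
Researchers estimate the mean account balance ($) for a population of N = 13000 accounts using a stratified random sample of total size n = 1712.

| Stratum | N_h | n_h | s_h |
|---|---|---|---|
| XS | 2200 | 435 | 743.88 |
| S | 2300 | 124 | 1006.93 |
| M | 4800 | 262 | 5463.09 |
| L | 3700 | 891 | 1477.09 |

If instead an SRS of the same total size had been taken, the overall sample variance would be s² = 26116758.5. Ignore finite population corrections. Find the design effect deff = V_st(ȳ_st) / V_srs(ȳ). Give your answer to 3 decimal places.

deff ≈ 1.050

V̂(ȳ_st) = Σ W_h² s_h²/n_h, with W_h = N_h/N and N = 13000:
  stratum XS: (2200/13000)²·743.88²/435 = 36.4313
  stratum S: (2300/13000)²·1006.93²/124 = 255.945
  stratum M: (4800/13000)²·5463.09²/262 = 15530
  stratum L: (3700/13000)²·1477.09²/891 = 198.359
V_st = 16020.7
V_srs = s²/n = 26116758.5/1712 = 15255.1
deff = V_st / V_srs = 16020.7/15255.1 = 1.0502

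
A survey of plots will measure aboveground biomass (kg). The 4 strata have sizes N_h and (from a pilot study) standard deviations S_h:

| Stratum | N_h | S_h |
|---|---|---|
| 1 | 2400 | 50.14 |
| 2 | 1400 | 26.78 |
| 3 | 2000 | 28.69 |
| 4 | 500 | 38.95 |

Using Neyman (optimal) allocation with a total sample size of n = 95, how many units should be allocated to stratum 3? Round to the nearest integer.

Neyman allocation: n_h = n · N_h S_h / Σ N_i S_i, with n = 95.
  stratum 1: N_h·S_h = 2400·50.14 = 120336.00
  stratum 2: N_h·S_h = 1400·26.78 = 37492.00
  stratum 3: N_h·S_h = 2000·28.69 = 57380.00
  stratum 4: N_h·S_h = 500·38.95 = 19475.00
Σ N_h S_h = 234683.00
n for stratum 3 = 95·57380.00/234683.00 = 23.228 → 23

23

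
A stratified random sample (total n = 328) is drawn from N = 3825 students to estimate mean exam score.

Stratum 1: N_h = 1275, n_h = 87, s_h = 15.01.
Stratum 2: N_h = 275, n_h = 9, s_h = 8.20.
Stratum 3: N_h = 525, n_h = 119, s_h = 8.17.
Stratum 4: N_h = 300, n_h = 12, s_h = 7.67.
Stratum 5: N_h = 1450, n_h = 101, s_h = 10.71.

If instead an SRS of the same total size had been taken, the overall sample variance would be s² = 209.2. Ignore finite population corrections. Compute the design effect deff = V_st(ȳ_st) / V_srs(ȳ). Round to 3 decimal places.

deff ≈ 0.831

V̂(ȳ_st) = Σ W_h² s_h²/n_h, with W_h = N_h/N and N = 3825:
  stratum 1: (1275/3825)²·15.01²/87 = 0.28774
  stratum 2: (275/3825)²·8.20²/9 = 0.0386178
  stratum 3: (525/3825)²·8.17²/119 = 0.010567
  stratum 4: (300/3825)²·7.67²/12 = 0.0301571
  stratum 5: (1450/3825)²·10.71²/101 = 0.163204
V_st = 0.530285
V_srs = s²/n = 209.2/328 = 0.637805
deff = V_st / V_srs = 0.530285/0.637805 = 0.8314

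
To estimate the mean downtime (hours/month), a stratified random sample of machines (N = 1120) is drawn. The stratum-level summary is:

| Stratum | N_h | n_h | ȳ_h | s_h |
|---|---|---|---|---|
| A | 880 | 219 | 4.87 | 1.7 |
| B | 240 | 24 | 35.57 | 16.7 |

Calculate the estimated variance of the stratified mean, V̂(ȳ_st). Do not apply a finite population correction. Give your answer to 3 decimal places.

V̂(ȳ_st) = Σ W_h² s_h²/n_h, with W_h = N_h/N and N = 1120:
  stratum A: (880/1120)²·1.7²/219 = 0.00814672
  stratum B: (240/1120)²·16.7²/24 = 0.533591
V̂(ȳ_st) = 0.541737

V̂(ȳ_st) ≈ 0.542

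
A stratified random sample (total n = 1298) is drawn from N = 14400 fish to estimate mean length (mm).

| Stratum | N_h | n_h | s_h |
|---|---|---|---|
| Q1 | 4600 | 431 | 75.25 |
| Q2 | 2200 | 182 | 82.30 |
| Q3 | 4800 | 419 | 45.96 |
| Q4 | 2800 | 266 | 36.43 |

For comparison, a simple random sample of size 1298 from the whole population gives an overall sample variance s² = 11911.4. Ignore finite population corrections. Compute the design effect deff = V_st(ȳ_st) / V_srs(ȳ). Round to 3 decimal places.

V̂(ȳ_st) = Σ W_h² s_h²/n_h, with W_h = N_h/N and N = 14400:
  stratum Q1: (4600/14400)²·75.25²/431 = 1.34068
  stratum Q2: (2200/14400)²·82.30²/182 = 0.868658
  stratum Q3: (4800/14400)²·45.96²/419 = 0.560149
  stratum Q4: (2800/14400)²·36.43²/266 = 0.188637
V_st = 2.95813
V_srs = s²/n = 11911.4/1298 = 9.17673
deff = V_st / V_srs = 2.95813/9.17673 = 0.3224

deff ≈ 0.322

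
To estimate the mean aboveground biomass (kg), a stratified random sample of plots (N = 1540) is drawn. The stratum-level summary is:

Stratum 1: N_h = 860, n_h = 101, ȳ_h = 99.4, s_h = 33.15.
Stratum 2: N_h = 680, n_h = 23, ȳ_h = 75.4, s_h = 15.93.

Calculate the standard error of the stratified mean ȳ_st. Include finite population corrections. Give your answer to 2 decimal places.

SE(ȳ_st) ≈ 2.25

V̂(ȳ_st) = Σ W_h² (1 − n_h/N_h) s_h²/n_h, with W_h = N_h/N and N = 1540:
  stratum 1: (860/1540)²·(1 − 101/860)·33.15²/101 = 2.99464
  stratum 2: (680/1540)²·(1 − 23/680)·15.93²/23 = 2.07844
V̂(ȳ_st) = 5.07307
SE(ȳ_st) = √5.07307 = 2.25235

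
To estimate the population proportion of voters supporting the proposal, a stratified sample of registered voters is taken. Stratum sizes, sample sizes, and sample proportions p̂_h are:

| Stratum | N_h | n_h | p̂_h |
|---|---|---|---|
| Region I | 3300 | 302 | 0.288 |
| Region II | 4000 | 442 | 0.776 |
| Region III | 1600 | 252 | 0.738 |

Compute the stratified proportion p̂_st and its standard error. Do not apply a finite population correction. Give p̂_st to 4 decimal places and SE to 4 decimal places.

p̂_st ≈ 0.5882, SE ≈ 0.0141

N = 8900; stratum weights W_h = N_h/N.
p̂_st = Σ W_h p̂_h = (3300·0.288 + 4000·0.776 + 1600·0.738)/8900 = 0.58822
V̂(p̂_st) = Σ W_h² p̂_h(1−p̂_h)/(n_h−1):
  stratum Region I: (3300/8900)²·0.288·0.712/301 = 9.36599e-05
  stratum Region II: (4000/8900)²·0.776·0.224/441 = 7.9618e-05
  stratum Region III: (1600/8900)²·0.738·0.262/251 = 2.48968e-05
V̂(p̂_st) = 0.000198175; SE = √V̂ = 0.0140775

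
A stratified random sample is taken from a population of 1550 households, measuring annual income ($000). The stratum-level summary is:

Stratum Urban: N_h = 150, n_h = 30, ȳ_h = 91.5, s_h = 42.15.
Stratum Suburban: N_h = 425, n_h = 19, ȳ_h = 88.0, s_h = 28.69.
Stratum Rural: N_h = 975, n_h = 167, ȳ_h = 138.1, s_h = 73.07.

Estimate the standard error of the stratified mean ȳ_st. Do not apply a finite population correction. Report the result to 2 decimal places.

SE(ȳ_st) ≈ 4.06

V̂(ȳ_st) = Σ W_h² s_h²/n_h, with W_h = N_h/N and N = 1550:
  stratum Urban: (150/1550)²·42.15²/30 = 0.554617
  stratum Suburban: (425/1550)²·28.69²/19 = 3.25703
  stratum Rural: (975/1550)²·73.07²/167 = 12.6505
V̂(ȳ_st) = 16.4621
SE(ȳ_st) = √16.4621 = 4.05736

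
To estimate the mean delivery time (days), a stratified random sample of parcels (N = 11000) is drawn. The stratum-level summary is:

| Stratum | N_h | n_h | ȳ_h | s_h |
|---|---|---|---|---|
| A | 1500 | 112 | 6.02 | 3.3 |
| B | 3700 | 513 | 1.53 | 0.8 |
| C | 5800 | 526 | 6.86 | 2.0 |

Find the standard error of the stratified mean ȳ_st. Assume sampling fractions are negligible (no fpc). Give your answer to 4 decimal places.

SE(ȳ_st) ≈ 0.0637

V̂(ȳ_st) = Σ W_h² s_h²/n_h, with W_h = N_h/N and N = 11000:
  stratum A: (1500/11000)²·3.3²/112 = 0.00180804
  stratum B: (3700/11000)²·0.8²/513 = 0.00014115
  stratum C: (5800/11000)²·2.0²/526 = 0.00211419
V̂(ȳ_st) = 0.00406338
SE(ȳ_st) = √0.00406338 = 0.0637446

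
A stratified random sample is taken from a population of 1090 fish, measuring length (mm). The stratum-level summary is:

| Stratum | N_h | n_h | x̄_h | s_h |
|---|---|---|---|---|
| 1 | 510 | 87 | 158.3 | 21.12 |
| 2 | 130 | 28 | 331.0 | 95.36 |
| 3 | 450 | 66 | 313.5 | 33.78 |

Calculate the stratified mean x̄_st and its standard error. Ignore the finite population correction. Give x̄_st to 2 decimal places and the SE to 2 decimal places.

x̄_st ≈ 242.97, SE ≈ 2.95

x̄_st = Σ W_h x̄_h = (510·158.3 + 130·331.0 + 450·313.5)/1090 = 242.97064
V̂(x̄_st) = Σ W_h² s_h²/n_h, with W_h = N_h/N and N = 1090:
  stratum 1: (510/1090)²·21.12²/87 = 1.12242
  stratum 2: (130/1090)²·95.36²/28 = 4.61964
  stratum 3: (450/1090)²·33.78²/66 = 2.94678
V̂(x̄_st) = 8.68884
SE(x̄_st) = √8.68884 = 2.94768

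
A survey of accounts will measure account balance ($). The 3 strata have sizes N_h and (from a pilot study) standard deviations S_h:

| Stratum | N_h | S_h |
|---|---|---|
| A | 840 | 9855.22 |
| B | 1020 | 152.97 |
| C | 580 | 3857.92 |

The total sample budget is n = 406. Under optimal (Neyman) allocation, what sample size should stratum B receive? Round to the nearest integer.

6

Neyman allocation: n_h = n · N_h S_h / Σ N_i S_i, with n = 406.
  stratum A: N_h·S_h = 840·9855.22 = 8278384.80
  stratum B: N_h·S_h = 1020·152.97 = 156029.40
  stratum C: N_h·S_h = 580·3857.92 = 2237593.60
Σ N_h S_h = 10672007.80
n for stratum B = 406·156029.40/10672007.80 = 5.936 → 6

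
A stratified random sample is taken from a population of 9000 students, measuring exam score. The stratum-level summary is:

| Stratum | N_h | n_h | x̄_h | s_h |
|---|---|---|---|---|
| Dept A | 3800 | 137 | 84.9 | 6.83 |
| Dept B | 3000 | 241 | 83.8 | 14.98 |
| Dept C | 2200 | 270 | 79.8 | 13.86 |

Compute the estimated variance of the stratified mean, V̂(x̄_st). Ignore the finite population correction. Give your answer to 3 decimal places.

V̂(x̄_st) = Σ W_h² s_h²/n_h, with W_h = N_h/N and N = 9000:
  stratum Dept A: (3800/9000)²·6.83²/137 = 0.060702
  stratum Dept B: (3000/9000)²·14.98²/241 = 0.103458
  stratum Dept C: (2200/9000)²·13.86²/270 = 0.0425131
V̂(x̄_st) = 0.206673

V̂(x̄_st) ≈ 0.207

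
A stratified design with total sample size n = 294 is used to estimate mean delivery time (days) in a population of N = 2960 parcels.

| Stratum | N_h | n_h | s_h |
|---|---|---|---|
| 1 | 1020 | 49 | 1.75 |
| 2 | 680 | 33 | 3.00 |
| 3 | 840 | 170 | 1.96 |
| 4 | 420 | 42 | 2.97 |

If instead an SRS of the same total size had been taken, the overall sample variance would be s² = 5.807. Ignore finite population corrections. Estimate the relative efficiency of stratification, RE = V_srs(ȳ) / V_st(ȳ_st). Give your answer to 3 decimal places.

RE ≈ 0.709

V̂(ȳ_st) = Σ W_h² s_h²/n_h, with W_h = N_h/N and N = 2960:
  stratum 1: (1020/2960)²·1.75²/49 = 0.00742159
  stratum 2: (680/2960)²·3.00²/33 = 0.0143934
  stratum 3: (840/2960)²·1.96²/170 = 0.00181986
  stratum 4: (420/2960)²·2.97²/42 = 0.00422843
V_st = 0.0278633
V_srs = s²/n = 5.807/294 = 0.0197517
Relative efficiency = V_srs / V_st = 0.0197517/0.0278633 = 0.7089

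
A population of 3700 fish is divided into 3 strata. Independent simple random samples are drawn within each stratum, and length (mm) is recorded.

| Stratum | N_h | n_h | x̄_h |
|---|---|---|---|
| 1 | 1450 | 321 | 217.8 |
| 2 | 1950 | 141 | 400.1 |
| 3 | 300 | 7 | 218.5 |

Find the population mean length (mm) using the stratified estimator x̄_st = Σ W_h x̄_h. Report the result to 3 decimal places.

x̄_st ≈ 313.934

N = Σ N_h = 3700. Stratum weights W_h = N_h/N.
x̄_st = (1450·217.8 + 1950·400.1 + 300·218.5) / 3700 = 313.93378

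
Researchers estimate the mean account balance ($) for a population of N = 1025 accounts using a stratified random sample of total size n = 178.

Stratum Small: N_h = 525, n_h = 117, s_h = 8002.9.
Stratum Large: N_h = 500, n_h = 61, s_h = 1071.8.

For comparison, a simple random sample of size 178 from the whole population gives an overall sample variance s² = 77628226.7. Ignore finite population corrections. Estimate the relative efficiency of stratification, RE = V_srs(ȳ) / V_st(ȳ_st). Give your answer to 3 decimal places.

V̂(ȳ_st) = Σ W_h² s_h²/n_h, with W_h = N_h/N and N = 1025:
  stratum Small: (525/1025)²·8002.9²/117 = 143608
  stratum Large: (500/1025)²·1071.8²/61 = 4481.15
V_st = 148090
V_srs = s²/n = 77628226.7/178 = 436114
Relative efficiency = V_srs / V_st = 436114/148090 = 2.9449

RE ≈ 2.945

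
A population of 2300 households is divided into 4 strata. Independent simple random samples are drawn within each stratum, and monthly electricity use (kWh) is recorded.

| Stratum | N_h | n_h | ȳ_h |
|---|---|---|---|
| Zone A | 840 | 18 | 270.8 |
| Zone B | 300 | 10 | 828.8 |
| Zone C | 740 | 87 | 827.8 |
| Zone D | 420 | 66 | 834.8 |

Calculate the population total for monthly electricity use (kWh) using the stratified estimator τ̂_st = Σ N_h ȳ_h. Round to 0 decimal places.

τ̂_st ≈ 1439300

τ̂_st = Σ N_h ȳ_h = 840·270.8 + 300·828.8 + 740·827.8 + 420·834.8 = 1439300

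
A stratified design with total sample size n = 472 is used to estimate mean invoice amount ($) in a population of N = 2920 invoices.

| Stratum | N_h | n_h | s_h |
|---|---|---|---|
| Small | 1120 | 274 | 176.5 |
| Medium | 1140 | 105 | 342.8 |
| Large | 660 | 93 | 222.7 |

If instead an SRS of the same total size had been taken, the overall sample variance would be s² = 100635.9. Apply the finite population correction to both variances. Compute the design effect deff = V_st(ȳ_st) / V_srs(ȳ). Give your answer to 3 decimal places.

deff ≈ 1.068

V̂(ȳ_st) = Σ W_h² (1 − n_h/N_h) s_h²/n_h, with W_h = N_h/N and N = 2920:
  stratum Small: (1120/2920)²·(1 − 274/1120)·176.5²/274 = 12.6346
  stratum Medium: (1140/2920)²·(1 − 105/1140)·342.8²/105 = 154.872
  stratum Large: (660/2920)²·(1 − 93/660)·222.7²/93 = 23.4055
V_st = 190.912
V_srs = (1 − 472/2920)·100635.9/472 = 178.747
deff = V_st / V_srs = 190.912/178.747 = 1.0681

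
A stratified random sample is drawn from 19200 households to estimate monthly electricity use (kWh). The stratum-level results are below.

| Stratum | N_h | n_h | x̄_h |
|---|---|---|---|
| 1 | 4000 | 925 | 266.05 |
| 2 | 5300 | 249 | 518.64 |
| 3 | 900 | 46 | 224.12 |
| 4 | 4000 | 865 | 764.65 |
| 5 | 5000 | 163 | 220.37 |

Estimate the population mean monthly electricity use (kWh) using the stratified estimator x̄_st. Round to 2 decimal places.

N = Σ N_h = 19200. Stratum weights W_h = N_h/N.
x̄_st = (4000·266.05 + 5300·518.64 + 900·224.12 + 4000·764.65 + 5000·220.37) / 19200 = 425.7891

x̄_st ≈ 425.79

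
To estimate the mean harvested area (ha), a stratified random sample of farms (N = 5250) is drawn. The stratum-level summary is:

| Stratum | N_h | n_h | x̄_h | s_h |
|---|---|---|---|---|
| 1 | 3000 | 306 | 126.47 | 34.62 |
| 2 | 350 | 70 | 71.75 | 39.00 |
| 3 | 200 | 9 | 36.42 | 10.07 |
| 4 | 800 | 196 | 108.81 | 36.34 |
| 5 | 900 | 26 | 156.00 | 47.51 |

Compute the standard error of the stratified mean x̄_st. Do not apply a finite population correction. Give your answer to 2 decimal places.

SE(x̄_st) ≈ 2.02

V̂(x̄_st) = Σ W_h² s_h²/n_h, with W_h = N_h/N and N = 5250:
  stratum 1: (3000/5250)²·34.62²/306 = 1.27896
  stratum 2: (350/5250)²·39.00²/70 = 0.0965714
  stratum 3: (200/5250)²·10.07²/9 = 0.0163515
  stratum 4: (800/5250)²·36.34²/196 = 0.15645
  stratum 5: (900/5250)²·47.51²/26 = 2.55131
V̂(x̄_st) = 4.09964
SE(x̄_st) = √4.09964 = 2.02476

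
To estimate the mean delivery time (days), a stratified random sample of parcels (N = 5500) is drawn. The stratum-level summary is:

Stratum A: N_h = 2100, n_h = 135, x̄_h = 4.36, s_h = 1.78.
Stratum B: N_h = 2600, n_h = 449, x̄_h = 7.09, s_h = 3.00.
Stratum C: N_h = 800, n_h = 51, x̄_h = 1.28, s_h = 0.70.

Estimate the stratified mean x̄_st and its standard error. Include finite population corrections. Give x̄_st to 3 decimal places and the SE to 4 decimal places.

x̄_st = Σ W_h x̄_h = (2100·4.36 + 2600·7.09 + 800·1.28)/5500 = 5.20255
V̂(x̄_st) = Σ W_h² (1 − n_h/N_h) s_h²/n_h, with W_h = N_h/N and N = 5500:
  stratum A: (2100/5500)²·(1 − 135/2100)·1.78²/135 = 0.00320157
  stratum B: (2600/5500)²·(1 − 449/2600)·3.00²/449 = 0.00370582
  stratum C: (800/5500)²·(1 − 51/800)·0.70²/51 = 0.000190315
V̂(x̄_st) = 0.0070977
SE(x̄_st) = √0.0070977 = 0.0842479

x̄_st ≈ 5.203, SE ≈ 0.0842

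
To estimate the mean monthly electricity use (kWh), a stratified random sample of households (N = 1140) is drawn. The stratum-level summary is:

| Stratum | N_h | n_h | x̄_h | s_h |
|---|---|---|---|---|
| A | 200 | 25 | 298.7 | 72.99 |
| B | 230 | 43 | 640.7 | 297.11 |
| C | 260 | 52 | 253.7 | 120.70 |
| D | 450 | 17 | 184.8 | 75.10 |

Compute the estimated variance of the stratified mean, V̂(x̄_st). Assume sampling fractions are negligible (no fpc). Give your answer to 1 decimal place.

V̂(x̄_st) ≈ 156.4

V̂(x̄_st) = Σ W_h² s_h²/n_h, with W_h = N_h/N and N = 1140:
  stratum A: (200/1140)²·72.99²/25 = 6.55899
  stratum B: (230/1140)²·297.11²/43 = 83.5626
  stratum C: (260/1140)²·120.70²/52 = 14.573
  stratum D: (450/1140)²·75.10²/17 = 51.6947
V̂(x̄_st) = 156.389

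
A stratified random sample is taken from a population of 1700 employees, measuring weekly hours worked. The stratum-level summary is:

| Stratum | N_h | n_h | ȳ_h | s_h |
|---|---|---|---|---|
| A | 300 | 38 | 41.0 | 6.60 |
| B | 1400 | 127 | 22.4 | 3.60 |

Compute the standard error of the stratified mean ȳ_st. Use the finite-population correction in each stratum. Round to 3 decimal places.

V̂(ȳ_st) = Σ W_h² (1 − n_h/N_h) s_h²/n_h, with W_h = N_h/N and N = 1700:
  stratum A: (300/1700)²·(1 − 38/300)·6.60²/38 = 0.0311766
  stratum B: (1400/1700)²·(1 − 127/1400)·3.60²/127 = 0.0629303
V̂(ȳ_st) = 0.0941069
SE(ȳ_st) = √0.0941069 = 0.306769

SE(ȳ_st) ≈ 0.307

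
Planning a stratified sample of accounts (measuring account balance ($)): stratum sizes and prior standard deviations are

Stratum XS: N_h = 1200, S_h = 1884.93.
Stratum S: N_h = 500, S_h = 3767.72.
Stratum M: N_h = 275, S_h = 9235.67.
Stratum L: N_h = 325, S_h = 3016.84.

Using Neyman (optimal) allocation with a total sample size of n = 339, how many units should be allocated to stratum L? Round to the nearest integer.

43

Neyman allocation: n_h = n · N_h S_h / Σ N_i S_i, with n = 339.
  stratum XS: N_h·S_h = 1200·1884.93 = 2261916.00
  stratum S: N_h·S_h = 500·3767.72 = 1883860.00
  stratum M: N_h·S_h = 275·9235.67 = 2539809.25
  stratum L: N_h·S_h = 325·3016.84 = 980473.00
Σ N_h S_h = 7666058.25
n for stratum L = 339·980473.00/7666058.25 = 43.357 → 43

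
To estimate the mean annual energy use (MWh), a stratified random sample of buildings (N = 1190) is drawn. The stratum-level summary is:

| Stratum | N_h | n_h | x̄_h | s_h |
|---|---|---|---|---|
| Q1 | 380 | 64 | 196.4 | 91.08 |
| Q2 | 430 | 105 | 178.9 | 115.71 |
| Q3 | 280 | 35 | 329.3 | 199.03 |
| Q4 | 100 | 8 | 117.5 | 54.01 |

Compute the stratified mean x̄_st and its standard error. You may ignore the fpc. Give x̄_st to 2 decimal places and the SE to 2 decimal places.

x̄_st ≈ 214.72, SE ≈ 9.75

x̄_st = Σ W_h x̄_h = (380·196.4 + 430·178.9 + 280·329.3 + 100·117.5)/1190 = 214.71681
V̂(x̄_st) = Σ W_h² s_h²/n_h, with W_h = N_h/N and N = 1190:
  stratum Q1: (380/1190)²·91.08²/64 = 13.2172
  stratum Q2: (430/1190)²·115.71²/105 = 16.6493
  stratum Q3: (280/1190)²·199.03²/35 = 62.6601
  stratum Q4: (100/1190)²·54.01²/8 = 2.57492
V̂(x̄_st) = 95.1015
SE(x̄_st) = √95.1015 = 9.752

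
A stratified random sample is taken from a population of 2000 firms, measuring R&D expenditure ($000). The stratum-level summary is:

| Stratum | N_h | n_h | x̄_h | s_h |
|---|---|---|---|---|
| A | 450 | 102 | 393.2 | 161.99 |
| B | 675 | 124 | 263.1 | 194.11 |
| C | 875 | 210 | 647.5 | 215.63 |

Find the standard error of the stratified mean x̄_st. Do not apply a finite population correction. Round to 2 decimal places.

V̂(x̄_st) = Σ W_h² s_h²/n_h, with W_h = N_h/N and N = 2000:
  stratum A: (450/2000)²·161.99²/102 = 13.0239
  stratum B: (675/2000)²·194.11²/124 = 34.6116
  stratum C: (875/2000)²·215.63²/210 = 42.3794
V̂(x̄_st) = 90.0149
SE(x̄_st) = √90.0149 = 9.48762

SE(x̄_st) ≈ 9.49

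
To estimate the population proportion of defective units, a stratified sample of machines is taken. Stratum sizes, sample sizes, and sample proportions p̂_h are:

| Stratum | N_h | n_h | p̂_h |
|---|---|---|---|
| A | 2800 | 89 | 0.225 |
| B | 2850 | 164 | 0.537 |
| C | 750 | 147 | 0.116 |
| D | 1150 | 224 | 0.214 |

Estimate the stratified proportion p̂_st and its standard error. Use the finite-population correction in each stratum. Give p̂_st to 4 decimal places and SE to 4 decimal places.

p̂_st ≈ 0.3303, SE ≈ 0.0221

N = 7550; stratum weights W_h = N_h/N.
p̂_st = Σ W_h p̂_h = (2800·0.225 + 2850·0.537 + 750·0.116 + 1150·0.214)/7550 = 0.33027
V̂(p̂_st) = Σ W_h² (1 − n_h/N_h) p̂_h(1−p̂_h)/(n_h−1):
  stratum A: (2800/7550)²·(1 − 89/2800)·0.225·0.775/88 = 0.000263873
  stratum B: (2850/7550)²·(1 − 164/2850)·0.537·0.463/163 = 0.000204845
  stratum C: (750/7550)²·(1 − 147/750)·0.116·0.884/146 = 5.5724e-06
  stratum D: (1150/7550)²·(1 − 224/1150)·0.214·0.786/223 = 1.40911e-05
V̂(p̂_st) = 0.000488381; SE = √V̂ = 0.0220994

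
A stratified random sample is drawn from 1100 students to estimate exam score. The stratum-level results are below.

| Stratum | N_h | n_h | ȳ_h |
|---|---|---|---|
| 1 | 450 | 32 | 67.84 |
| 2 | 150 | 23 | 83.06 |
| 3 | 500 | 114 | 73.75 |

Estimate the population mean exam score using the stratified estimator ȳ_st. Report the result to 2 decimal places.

ȳ_st ≈ 72.60

N = Σ N_h = 1100. Stratum weights W_h = N_h/N.
ȳ_st = (450·67.84 + 150·83.06 + 500·73.75) / 1100 = 72.6018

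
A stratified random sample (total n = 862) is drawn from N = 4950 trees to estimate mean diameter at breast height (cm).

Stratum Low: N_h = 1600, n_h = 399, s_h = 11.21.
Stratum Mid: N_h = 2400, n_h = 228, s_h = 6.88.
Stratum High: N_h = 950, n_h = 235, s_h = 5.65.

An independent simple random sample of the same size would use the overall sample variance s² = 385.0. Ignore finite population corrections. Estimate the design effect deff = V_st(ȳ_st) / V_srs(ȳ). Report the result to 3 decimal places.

deff ≈ 0.194

V̂(ȳ_st) = Σ W_h² s_h²/n_h, with W_h = N_h/N and N = 4950:
  stratum Low: (1600/4950)²·11.21²/399 = 0.0329055
  stratum Mid: (2400/4950)²·6.88²/228 = 0.0488039
  stratum High: (950/4950)²·5.65²/235 = 0.00500341
V_st = 0.0867127
V_srs = s²/n = 385.0/862 = 0.446636
deff = V_st / V_srs = 0.0867127/0.446636 = 0.1941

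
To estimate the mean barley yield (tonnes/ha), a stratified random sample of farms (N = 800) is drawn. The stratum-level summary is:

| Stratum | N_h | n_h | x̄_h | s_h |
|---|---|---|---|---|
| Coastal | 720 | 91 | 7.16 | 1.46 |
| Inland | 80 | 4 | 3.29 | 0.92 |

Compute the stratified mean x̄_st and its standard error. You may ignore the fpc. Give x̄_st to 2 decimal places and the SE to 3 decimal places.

x̄_st = Σ W_h x̄_h = (720·7.16 + 80·3.29)/800 = 6.77300
V̂(x̄_st) = Σ W_h² s_h²/n_h, with W_h = N_h/N and N = 800:
  stratum Coastal: (720/800)²·1.46²/91 = 0.0189736
  stratum Inland: (80/800)²·0.92²/4 = 0.002116
V̂(x̄_st) = 0.0210896
SE(x̄_st) = √0.0210896 = 0.145223

x̄_st ≈ 6.77, SE ≈ 0.145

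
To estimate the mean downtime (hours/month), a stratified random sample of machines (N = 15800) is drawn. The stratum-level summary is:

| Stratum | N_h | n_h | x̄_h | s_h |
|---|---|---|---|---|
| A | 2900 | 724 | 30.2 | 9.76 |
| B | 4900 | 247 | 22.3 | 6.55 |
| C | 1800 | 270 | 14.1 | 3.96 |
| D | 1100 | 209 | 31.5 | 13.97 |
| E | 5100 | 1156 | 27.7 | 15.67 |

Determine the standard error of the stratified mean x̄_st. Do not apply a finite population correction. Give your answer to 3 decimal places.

V̂(x̄_st) = Σ W_h² s_h²/n_h, with W_h = N_h/N and N = 15800:
  stratum A: (2900/15800)²·9.76²/724 = 0.00443244
  stratum B: (4900/15800)²·6.55²/247 = 0.0167057
  stratum C: (1800/15800)²·3.96²/270 = 0.000753802
  stratum D: (1100/15800)²·13.97²/209 = 0.00452603
  stratum E: (5100/15800)²·15.67²/1156 = 0.0221313
V̂(x̄_st) = 0.0485492
SE(x̄_st) = √0.0485492 = 0.220339

SE(x̄_st) ≈ 0.220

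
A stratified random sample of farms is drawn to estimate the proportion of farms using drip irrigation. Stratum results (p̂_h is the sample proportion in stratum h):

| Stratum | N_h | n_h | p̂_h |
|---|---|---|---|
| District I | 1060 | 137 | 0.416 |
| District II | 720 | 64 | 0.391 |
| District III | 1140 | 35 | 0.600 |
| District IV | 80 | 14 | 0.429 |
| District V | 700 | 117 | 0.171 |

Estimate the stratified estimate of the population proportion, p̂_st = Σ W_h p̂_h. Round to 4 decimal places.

p̂_st ≈ 0.4218

N = 3700; stratum weights W_h = N_h/N.
p̂_st = Σ W_h p̂_h = (1060·0.416 + 720·0.391 + 1140·0.600 + 80·0.429 + 700·0.171)/3700 = 0.42176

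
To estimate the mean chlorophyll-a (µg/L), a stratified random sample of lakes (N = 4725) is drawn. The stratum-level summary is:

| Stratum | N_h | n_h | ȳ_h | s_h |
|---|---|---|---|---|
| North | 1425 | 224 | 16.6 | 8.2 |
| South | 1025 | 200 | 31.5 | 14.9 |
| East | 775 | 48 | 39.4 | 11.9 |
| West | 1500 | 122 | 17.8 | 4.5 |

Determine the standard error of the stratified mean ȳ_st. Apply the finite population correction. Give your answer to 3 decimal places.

V̂(ȳ_st) = Σ W_h² (1 − n_h/N_h) s_h²/n_h, with W_h = N_h/N and N = 4725:
  stratum North: (1425/4725)²·(1 − 224/1425)·8.2²/224 = 0.0230109
  stratum South: (1025/4725)²·(1 − 200/1025)·14.9²/200 = 0.0420452
  stratum East: (775/4725)²·(1 − 48/775)·11.9²/48 = 0.0744535
  stratum West: (1500/4725)²·(1 − 122/1500)·4.5²/122 = 0.0153675
V̂(ȳ_st) = 0.154877
SE(ȳ_st) = √0.154877 = 0.393544

SE(ȳ_st) ≈ 0.394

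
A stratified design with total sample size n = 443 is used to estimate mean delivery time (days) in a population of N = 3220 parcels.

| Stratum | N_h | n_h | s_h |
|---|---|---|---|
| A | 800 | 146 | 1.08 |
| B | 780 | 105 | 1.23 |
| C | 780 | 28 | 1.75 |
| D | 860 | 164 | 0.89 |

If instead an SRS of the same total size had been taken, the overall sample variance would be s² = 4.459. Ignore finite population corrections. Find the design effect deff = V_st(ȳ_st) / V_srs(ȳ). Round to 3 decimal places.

V̂(ȳ_st) = Σ W_h² s_h²/n_h, with W_h = N_h/N and N = 3220:
  stratum A: (800/3220)²·1.08²/146 = 0.000493132
  stratum B: (780/3220)²·1.23²/105 = 0.00084547
  stratum C: (780/3220)²·1.75²/28 = 0.00641794
  stratum D: (860/3220)²·0.89²/164 = 0.000344525
V_st = 0.00810107
V_srs = s²/n = 4.459/443 = 0.0100655
deff = V_st / V_srs = 0.00810107/0.0100655 = 0.8048

deff ≈ 0.805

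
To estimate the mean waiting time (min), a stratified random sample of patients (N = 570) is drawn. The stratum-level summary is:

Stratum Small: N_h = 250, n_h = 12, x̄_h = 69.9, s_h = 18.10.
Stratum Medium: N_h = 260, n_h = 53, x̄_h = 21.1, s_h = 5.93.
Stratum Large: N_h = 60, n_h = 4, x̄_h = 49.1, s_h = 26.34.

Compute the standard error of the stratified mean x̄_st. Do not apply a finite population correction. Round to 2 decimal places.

SE(x̄_st) ≈ 2.70

V̂(x̄_st) = Σ W_h² s_h²/n_h, with W_h = N_h/N and N = 570:
  stratum Small: (250/570)²·18.10²/12 = 5.25178
  stratum Medium: (260/570)²·5.93²/53 = 0.138048
  stratum Large: (60/570)²·26.34²/4 = 1.92187
V̂(x̄_st) = 7.3117
SE(x̄_st) = √7.3117 = 2.70401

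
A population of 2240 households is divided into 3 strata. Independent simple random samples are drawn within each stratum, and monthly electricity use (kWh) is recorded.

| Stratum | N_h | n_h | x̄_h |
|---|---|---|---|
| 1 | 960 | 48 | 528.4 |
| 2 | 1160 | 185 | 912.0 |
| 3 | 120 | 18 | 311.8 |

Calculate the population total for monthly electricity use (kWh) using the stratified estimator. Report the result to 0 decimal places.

τ̂_st = Σ N_h x̄_h = 960·528.4 + 1160·912.0 + 120·311.8 = 1602600

τ̂_st ≈ 1602600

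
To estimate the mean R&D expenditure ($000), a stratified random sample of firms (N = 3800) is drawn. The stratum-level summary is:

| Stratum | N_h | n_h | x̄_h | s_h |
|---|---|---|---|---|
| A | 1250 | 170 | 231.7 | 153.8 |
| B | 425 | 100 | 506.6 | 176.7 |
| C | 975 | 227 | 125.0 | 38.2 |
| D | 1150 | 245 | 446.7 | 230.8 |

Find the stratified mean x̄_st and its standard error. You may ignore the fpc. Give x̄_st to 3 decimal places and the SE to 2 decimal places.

x̄_st ≈ 300.134, SE ≈ 6.27

x̄_st = Σ W_h x̄_h = (1250·231.7 + 425·506.6 + 975·125.0 + 1150·446.7)/3800 = 300.13421
V̂(x̄_st) = Σ W_h² s_h²/n_h, with W_h = N_h/N and N = 3800:
  stratum A: (1250/3800)²·153.8²/170 = 15.0562
  stratum B: (425/3800)²·176.7²/100 = 3.90556
  stratum C: (975/3800)²·38.2²/227 = 0.423197
  stratum D: (1150/3800)²·230.8²/245 = 19.9129
V̂(x̄_st) = 39.2979
SE(x̄_st) = √39.2979 = 6.2688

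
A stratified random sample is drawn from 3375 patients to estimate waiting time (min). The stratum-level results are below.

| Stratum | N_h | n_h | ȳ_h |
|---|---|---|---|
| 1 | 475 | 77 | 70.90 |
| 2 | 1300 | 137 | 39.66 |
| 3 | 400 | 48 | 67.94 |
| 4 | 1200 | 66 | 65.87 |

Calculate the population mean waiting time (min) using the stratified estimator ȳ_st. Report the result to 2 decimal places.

ȳ_st ≈ 56.73

N = Σ N_h = 3375. Stratum weights W_h = N_h/N.
ȳ_st = (475·70.90 + 1300·39.66 + 400·67.94 + 1200·65.87) / 3375 = 56.7276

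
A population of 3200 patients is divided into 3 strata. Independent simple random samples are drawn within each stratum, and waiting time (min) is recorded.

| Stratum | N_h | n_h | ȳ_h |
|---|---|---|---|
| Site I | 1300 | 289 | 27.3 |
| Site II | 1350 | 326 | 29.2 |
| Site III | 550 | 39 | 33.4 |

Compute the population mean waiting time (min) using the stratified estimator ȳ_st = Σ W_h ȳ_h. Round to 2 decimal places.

N = Σ N_h = 3200. Stratum weights W_h = N_h/N.
ȳ_st = (1300·27.3 + 1350·29.2 + 550·33.4) / 3200 = 29.1500

ȳ_st ≈ 29.15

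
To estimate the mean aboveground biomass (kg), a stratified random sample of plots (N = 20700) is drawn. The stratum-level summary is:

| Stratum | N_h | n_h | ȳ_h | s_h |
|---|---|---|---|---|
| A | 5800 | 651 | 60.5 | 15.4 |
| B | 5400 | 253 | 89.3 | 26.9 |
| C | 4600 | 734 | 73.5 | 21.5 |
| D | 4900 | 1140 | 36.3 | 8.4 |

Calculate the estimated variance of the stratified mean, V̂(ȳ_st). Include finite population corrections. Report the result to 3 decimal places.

V̂(ȳ_st) ≈ 0.240

V̂(ȳ_st) = Σ W_h² (1 − n_h/N_h) s_h²/n_h, with W_h = N_h/N and N = 20700:
  stratum A: (5800/20700)²·(1 − 651/5800)·15.4²/651 = 0.0253905
  stratum B: (5400/20700)²·(1 − 253/5400)·26.9²/253 = 0.18552
  stratum C: (4600/20700)²·(1 − 734/4600)·21.5²/734 = 0.0261372
  stratum D: (4900/20700)²·(1 − 1140/4900)·8.4²/1140 = 0.00266132
V̂(ȳ_st) = 0.239709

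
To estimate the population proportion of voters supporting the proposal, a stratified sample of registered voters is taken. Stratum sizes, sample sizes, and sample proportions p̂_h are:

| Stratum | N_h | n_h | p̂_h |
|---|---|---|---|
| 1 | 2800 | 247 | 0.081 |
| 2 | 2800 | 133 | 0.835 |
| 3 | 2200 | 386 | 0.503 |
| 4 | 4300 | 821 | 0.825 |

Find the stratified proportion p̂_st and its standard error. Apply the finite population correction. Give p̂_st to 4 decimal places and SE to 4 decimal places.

p̂_st ≈ 0.5966, SE ≈ 0.0102

N = 12100; stratum weights W_h = N_h/N.
p̂_st = Σ W_h p̂_h = (2800·0.081 + 2800·0.835 + 2200·0.503 + 4300·0.825)/12100 = 0.59660
V̂(p̂_st) = Σ W_h² (1 − n_h/N_h) p̂_h(1−p̂_h)/(n_h−1):
  stratum 1: (2800/12100)²·(1 − 247/2800)·0.081·0.919/246 = 1.47742e-05
  stratum 2: (2800/12100)²·(1 − 133/2800)·0.835·0.165/132 = 5.32362e-05
  stratum 3: (2200/12100)²·(1 − 386/2200)·0.503·0.497/385 = 1.76992e-05
  stratum 4: (4300/12100)²·(1 − 821/4300)·0.825·0.175/820 = 1.799e-05
V̂(p̂_st) = 0.000103699; SE = √V̂ = 0.0101833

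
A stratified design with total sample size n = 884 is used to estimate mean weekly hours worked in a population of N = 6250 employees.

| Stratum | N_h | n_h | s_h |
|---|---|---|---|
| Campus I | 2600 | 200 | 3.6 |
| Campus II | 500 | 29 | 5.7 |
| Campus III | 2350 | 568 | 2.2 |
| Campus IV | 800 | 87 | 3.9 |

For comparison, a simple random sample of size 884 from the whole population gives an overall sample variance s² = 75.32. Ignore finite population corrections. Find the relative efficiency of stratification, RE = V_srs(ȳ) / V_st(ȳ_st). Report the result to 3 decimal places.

V̂(ȳ_st) = Σ W_h² s_h²/n_h, with W_h = N_h/N and N = 6250:
  stratum Campus I: (2600/6250)²·3.6²/200 = 0.011214
  stratum Campus II: (500/6250)²·5.7²/29 = 0.00717021
  stratum Campus III: (2350/6250)²·2.2²/568 = 0.00120468
  stratum Campus IV: (800/6250)²·3.9²/87 = 0.00286438
V_st = 0.0224533
V_srs = s²/n = 75.32/884 = 0.0852036
Relative efficiency = V_srs / V_st = 0.0852036/0.0224533 = 3.7947

RE ≈ 3.795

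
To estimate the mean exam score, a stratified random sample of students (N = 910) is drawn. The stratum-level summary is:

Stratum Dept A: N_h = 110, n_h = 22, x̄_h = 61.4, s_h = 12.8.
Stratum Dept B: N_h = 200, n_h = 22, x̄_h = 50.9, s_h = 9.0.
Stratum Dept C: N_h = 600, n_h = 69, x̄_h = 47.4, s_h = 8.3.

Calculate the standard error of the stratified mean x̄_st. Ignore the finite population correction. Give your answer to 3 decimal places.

V̂(x̄_st) = Σ W_h² s_h²/n_h, with W_h = N_h/N and N = 910:
  stratum Dept A: (110/910)²·12.8²/22 = 0.108818
  stratum Dept B: (200/910)²·9.0²/22 = 0.177844
  stratum Dept C: (600/910)²·8.3²/69 = 0.434037
V̂(x̄_st) = 0.720699
SE(x̄_st) = √0.720699 = 0.84894

SE(x̄_st) ≈ 0.849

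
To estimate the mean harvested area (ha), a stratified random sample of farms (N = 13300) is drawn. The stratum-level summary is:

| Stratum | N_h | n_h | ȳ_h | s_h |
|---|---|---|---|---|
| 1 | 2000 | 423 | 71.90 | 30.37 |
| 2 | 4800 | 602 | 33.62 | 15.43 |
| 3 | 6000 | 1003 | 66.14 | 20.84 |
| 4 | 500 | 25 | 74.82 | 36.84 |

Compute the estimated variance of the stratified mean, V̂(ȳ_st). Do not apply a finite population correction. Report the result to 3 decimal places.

V̂(ȳ_st) ≈ 0.266

V̂(ȳ_st) = Σ W_h² s_h²/n_h, with W_h = N_h/N and N = 13300:
  stratum 1: (2000/13300)²·30.37²/423 = 0.0493067
  stratum 2: (4800/13300)²·15.43²/602 = 0.0515127
  stratum 3: (6000/13300)²·20.84²/1003 = 0.0881239
  stratum 4: (500/13300)²·36.84²/25 = 0.0767248
V̂(ȳ_st) = 0.265668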